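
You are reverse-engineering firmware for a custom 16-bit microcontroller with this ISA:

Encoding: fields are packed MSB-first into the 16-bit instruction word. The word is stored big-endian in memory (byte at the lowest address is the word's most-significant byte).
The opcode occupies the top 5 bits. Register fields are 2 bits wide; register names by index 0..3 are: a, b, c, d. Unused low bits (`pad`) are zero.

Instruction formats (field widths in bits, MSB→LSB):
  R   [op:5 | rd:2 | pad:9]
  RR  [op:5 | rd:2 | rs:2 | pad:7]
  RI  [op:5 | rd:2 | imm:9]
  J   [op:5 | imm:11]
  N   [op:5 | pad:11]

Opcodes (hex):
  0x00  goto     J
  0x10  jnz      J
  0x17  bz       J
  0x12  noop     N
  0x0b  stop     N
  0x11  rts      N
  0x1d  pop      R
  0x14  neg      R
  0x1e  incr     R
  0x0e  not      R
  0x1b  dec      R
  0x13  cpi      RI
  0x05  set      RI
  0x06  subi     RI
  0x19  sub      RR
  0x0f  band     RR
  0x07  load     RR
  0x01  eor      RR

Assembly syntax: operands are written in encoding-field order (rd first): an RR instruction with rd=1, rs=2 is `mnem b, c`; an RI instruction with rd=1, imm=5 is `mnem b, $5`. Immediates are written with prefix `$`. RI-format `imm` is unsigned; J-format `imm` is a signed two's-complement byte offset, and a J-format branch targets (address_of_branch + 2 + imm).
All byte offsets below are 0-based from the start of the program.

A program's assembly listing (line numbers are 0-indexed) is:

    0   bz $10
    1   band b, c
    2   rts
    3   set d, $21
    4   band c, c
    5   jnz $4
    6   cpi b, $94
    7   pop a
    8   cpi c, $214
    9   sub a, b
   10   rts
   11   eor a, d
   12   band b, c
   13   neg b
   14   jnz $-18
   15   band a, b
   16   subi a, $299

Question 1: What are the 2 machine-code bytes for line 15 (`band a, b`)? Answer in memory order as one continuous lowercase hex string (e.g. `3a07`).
7880

L15: band op=0xf:5|rd=0:2|rs=1:2|pad=0:7 ⇒ 0x7880 ⇒ big 78 80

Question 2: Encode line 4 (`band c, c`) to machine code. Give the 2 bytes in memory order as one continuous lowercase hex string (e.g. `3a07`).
7d00

L4: band op=0xf:5|rd=2:2|rs=2:2|pad=0:7 ⇒ 0x7d00 ⇒ big 7d 00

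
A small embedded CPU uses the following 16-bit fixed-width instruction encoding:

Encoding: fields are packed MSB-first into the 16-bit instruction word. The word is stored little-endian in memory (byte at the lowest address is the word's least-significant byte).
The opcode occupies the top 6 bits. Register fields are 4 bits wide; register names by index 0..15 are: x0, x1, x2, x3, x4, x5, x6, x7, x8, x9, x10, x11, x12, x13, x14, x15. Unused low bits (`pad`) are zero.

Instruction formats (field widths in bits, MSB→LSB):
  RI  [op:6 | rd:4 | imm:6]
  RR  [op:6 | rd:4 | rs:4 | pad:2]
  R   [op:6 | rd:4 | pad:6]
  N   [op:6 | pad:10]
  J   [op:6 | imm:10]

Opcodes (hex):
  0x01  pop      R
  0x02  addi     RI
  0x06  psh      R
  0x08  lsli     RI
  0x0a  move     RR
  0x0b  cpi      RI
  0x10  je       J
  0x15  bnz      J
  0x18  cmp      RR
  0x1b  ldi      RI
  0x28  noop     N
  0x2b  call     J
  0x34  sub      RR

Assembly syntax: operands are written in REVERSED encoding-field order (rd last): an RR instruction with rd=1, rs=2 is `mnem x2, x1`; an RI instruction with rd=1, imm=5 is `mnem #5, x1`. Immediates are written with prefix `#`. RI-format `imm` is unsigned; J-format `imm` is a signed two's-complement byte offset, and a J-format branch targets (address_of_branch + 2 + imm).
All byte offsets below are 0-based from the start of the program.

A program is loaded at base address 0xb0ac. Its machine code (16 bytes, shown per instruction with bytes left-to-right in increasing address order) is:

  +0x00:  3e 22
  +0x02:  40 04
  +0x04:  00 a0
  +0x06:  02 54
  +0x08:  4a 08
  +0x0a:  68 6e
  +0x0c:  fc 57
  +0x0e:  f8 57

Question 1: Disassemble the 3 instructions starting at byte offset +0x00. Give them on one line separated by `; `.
@+00  little-endian(3e 22) = 0x223e
  opcode bits[15:10]=0x8: lsli/RI
  [9:6] rd=8 = x8
  [5:0] imm=62 = #62
@+02  little-endian(40 04) = 0x0440
  opcode bits[15:10]=0x1: pop/R
  [9:6] rd=1 = x1
@+04  little-endian(00 a0) = 0xa000
  opcode bits[15:10]=0x28: noop/N

lsli #62, x8; pop x1; noop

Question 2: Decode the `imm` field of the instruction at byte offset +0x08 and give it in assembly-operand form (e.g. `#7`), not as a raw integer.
@+08  little-endian(4a 08) = 0x084a
  opcode bits[15:10]=0x2: addi/RI
  rd: (w>>6)&0xf=0x1 → x1
  imm: (w>>0)&0x3f=0xa → #10

#10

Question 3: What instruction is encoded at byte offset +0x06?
bnz #2

[06] 02 54 → 0x5402
  top 6b → 0x15 → bnz [J]
  [9:0] imm=2 = #2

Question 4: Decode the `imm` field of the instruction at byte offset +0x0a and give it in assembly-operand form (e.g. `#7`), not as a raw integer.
+0x0a: 68 6e ⇒ word 0x6e68 (little)
  op=0x6e68>>10=0x1b ⇒ ldi (RI)
  [9:6] rd=9 = x9
  [5:0] imm=40 = #40

#40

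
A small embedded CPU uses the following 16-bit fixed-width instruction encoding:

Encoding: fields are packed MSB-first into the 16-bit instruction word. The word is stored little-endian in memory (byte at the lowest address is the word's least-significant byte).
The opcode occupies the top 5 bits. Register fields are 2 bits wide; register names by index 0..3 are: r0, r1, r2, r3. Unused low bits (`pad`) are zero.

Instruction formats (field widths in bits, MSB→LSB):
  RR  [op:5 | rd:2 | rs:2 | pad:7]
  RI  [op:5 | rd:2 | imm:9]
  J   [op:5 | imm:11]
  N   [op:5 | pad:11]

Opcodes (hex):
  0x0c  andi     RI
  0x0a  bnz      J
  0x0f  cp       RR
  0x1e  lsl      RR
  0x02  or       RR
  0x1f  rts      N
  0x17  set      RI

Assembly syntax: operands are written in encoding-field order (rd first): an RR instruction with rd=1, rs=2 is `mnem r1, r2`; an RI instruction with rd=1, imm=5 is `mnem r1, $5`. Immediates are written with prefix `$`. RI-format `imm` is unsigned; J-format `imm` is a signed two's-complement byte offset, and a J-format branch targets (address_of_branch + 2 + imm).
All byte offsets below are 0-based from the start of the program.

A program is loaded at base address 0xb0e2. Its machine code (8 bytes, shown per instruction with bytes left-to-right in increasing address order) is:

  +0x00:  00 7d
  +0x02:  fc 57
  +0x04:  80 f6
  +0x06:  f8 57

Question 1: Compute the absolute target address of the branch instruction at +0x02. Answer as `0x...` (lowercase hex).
0xb0e2

+0x02: fc 57 ⇒ word 0x57fc (little)
  opcode bits[15:11]=0xa: bnz/J
  [10:0] imm=2044 (s11→-4) = $-4
  target = base 0xb0e2 + off 0x02 + 2 + imm -4 = 0xb0e2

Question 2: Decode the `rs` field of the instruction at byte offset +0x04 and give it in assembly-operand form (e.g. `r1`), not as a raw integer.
r1

off 0x04: read 80 f6 as little → 0xf680
  opcode bits[15:11]=0x1e: lsl/RR
  rd: (w>>9)&0x3=0x3 → r3
  rs: (w>>7)&0x3=0x1 → r1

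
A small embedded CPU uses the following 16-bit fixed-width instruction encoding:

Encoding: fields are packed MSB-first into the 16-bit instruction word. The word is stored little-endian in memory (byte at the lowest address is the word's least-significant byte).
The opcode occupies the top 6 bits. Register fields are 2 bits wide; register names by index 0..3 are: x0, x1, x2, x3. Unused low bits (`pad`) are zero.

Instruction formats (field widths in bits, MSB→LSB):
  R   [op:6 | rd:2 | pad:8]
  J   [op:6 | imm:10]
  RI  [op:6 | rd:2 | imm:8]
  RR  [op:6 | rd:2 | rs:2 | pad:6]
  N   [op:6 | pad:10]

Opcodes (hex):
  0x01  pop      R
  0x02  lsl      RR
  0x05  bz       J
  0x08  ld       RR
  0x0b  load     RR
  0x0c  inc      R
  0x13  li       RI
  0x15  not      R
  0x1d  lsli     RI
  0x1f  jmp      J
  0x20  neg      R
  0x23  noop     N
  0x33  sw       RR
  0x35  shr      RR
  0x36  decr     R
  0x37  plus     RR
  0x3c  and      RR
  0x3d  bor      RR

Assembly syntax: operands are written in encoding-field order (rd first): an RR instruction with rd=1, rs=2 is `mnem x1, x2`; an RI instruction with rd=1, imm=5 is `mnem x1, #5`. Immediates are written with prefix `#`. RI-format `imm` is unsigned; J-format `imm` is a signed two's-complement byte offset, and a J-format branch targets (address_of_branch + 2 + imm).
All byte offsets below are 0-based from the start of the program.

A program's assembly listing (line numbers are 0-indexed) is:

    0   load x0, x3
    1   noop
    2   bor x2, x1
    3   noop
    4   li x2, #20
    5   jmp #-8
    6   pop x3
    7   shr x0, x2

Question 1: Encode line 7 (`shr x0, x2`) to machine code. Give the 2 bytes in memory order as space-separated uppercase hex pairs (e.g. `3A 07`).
line 7 (shr): pack op=0x35:6|rd=0:2|rs=2:2|pad=0:6 = 0xd480; little→ 80 d4

80 D4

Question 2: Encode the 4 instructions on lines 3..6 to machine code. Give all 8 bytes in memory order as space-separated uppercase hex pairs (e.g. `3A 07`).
00 8C 14 4E F8 7F 00 07

L3: noop op=0x23:6|pad=0:10 ⇒ 0x8c00 ⇒ little 00 8c
L4: li op=0x13:6|rd=2:2|imm=20:8 ⇒ 0x4e14 ⇒ little 14 4e
L5: jmp op=0x1f:6|imm=-8:10 ⇒ 0x7ff8 ⇒ little f8 7f
L6: pop op=0x1:6|rd=3:2|pad=0:8 ⇒ 0x0700 ⇒ little 00 07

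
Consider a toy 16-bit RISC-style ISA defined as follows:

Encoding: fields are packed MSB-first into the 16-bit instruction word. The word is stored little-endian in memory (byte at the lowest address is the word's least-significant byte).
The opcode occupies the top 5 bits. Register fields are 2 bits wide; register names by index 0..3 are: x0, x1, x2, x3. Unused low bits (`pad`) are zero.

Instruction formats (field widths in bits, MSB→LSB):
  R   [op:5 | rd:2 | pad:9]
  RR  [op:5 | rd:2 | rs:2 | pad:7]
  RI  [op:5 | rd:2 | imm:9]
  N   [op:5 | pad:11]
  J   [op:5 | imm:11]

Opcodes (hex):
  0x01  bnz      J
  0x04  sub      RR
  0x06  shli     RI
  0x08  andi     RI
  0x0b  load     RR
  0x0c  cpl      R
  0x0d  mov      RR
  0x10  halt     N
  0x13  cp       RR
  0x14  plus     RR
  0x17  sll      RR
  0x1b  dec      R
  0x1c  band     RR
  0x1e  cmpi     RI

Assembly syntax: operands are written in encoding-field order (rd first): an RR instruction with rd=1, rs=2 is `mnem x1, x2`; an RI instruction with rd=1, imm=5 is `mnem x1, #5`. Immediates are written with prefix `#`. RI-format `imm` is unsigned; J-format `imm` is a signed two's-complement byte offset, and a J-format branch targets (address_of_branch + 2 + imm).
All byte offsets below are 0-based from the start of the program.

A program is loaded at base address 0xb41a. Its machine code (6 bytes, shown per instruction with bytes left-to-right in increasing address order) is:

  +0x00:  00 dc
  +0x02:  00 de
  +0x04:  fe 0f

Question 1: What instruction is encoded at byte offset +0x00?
[00] 00 dc → 0xdc00
  top 5b → 0x1b → dec [R]
  [10:9] rd=2 = x2

dec x2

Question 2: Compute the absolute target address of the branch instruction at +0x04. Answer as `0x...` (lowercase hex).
0xb41e

@+04  little-endian(fe 0f) = 0x0ffe
  opcode bits[15:11]=0x1: bnz/J
  imm: (w>>0)&0x7ff=0x7fe (s11→-2) → #-2
  target = base 0xb41a + off 0x04 + 2 + imm -2 = 0xb41e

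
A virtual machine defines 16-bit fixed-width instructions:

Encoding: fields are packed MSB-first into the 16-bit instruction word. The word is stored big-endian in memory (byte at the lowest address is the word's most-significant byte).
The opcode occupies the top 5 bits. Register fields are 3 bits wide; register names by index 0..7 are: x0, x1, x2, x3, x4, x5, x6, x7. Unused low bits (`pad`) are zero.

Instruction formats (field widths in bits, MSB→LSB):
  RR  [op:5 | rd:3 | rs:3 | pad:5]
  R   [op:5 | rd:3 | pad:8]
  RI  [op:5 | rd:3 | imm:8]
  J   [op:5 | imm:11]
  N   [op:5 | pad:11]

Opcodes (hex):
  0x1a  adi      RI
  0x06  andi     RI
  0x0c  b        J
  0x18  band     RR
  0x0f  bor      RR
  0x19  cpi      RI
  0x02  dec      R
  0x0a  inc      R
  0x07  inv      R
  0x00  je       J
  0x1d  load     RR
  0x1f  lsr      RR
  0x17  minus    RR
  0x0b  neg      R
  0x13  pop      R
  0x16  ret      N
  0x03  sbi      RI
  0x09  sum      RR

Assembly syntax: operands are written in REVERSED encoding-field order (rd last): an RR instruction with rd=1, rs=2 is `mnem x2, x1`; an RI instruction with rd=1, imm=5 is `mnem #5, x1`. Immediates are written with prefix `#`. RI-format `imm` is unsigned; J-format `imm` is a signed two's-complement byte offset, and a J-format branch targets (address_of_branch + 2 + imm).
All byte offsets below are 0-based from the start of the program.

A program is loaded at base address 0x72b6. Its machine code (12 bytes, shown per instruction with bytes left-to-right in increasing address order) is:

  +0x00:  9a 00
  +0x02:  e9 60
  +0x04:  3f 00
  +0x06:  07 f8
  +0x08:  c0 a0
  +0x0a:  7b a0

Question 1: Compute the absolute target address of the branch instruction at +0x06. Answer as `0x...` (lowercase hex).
@+06  big-endian(07 f8) = 0x07f8
  op=0x07f8>>11=0x0 ⇒ je (J)
  imm@[10:0]=0x7f8 (s11→-8) ⇒ #-8
  target = base 0x72b6 + off 0x06 + 2 + imm -8 = 0x72b6

0x72b6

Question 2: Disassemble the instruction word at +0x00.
pop x2

[00] 9a 00 → 0x9a00
  op=0x9a00>>11=0x13 ⇒ pop (R)
  rd: (w>>8)&0x7=0x2 → x2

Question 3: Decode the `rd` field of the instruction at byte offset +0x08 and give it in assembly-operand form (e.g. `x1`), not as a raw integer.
+0x08: c0 a0 ⇒ word 0xc0a0 (big)
  top 5b → 0x18 → band [RR]
  [10:8] rd=0 = x0
  [7:5] rs=5 = x5

x0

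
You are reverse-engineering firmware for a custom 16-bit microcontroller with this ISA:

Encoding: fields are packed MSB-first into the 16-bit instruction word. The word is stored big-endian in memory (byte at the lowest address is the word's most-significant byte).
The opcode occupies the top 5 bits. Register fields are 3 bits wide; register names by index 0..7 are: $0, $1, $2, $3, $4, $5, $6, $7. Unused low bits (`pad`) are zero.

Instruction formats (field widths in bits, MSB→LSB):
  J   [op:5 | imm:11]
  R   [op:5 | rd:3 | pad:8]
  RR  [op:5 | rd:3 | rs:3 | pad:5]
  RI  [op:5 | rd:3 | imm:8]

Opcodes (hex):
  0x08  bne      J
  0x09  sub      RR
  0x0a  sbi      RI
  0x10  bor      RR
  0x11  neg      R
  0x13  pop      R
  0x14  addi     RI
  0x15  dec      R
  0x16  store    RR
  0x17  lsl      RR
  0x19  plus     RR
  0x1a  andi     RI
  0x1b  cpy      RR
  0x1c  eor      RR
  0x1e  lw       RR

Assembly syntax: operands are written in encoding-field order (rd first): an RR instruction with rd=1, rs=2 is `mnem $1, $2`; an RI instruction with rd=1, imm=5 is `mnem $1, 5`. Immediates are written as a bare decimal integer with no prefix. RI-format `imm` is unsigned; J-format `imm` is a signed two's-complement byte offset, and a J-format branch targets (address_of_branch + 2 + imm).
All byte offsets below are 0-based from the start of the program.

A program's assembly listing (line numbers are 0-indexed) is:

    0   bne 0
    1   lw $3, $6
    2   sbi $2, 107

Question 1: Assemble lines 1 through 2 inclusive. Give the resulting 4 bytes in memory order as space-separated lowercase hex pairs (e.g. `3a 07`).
1. lw fields op=0x1e:5|rd=3:3|rs=6:3|pad=0:5 → word f3c0h → f3 c0
2. sbi fields op=0xa:5|rd=2:3|imm=107:8 → word 526bh → 52 6b

f3 c0 52 6b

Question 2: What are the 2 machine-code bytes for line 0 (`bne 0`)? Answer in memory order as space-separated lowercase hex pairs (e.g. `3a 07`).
40 00

0. bne fields op=0x8:5|imm=0:11 → word 4000h → 40 00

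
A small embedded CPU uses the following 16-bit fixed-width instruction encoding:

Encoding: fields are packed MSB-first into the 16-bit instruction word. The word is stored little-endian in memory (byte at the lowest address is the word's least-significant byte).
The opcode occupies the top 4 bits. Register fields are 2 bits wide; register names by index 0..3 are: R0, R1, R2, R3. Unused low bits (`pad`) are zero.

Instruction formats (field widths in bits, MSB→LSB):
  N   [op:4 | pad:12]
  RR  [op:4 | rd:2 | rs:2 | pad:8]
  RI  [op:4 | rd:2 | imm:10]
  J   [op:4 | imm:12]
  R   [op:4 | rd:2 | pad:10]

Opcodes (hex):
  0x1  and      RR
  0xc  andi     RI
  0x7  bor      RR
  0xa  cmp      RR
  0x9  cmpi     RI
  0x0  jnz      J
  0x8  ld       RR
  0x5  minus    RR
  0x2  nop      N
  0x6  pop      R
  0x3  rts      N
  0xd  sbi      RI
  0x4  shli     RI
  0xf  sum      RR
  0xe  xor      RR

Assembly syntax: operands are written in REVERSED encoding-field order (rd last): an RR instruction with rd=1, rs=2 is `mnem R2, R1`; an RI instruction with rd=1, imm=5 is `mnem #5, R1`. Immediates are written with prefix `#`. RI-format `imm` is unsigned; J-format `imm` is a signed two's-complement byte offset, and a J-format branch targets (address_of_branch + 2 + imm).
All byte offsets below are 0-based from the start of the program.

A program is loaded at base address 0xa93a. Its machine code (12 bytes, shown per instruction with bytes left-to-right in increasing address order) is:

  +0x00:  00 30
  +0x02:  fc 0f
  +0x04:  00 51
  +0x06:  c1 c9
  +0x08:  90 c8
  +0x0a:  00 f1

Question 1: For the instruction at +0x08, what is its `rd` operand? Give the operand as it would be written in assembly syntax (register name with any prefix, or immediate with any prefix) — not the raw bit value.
[08] 90 c8 → 0xc890
  top 4b → 0xc → andi [RI]
  rd@[11:10]=0x2 ⇒ R2
  imm@[9:0]=0x90 ⇒ #144

R2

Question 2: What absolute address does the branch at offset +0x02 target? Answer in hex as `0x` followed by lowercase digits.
0xa93a

@+02  little-endian(fc 0f) = 0x0ffc
  opcode bits[15:12]=0x0: jnz/J
  [11:0] imm=4092 (s12→-4) = #-4
  target = base 0xa93a + off 0x02 + 2 + imm -4 = 0xa93a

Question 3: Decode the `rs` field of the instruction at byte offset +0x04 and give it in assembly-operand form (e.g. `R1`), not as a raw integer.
@+04  little-endian(00 51) = 0x5100
  opcode bits[15:12]=0x5: minus/RR
  rd: (w>>10)&0x3=0x0 → R0
  rs: (w>>8)&0x3=0x1 → R1

R1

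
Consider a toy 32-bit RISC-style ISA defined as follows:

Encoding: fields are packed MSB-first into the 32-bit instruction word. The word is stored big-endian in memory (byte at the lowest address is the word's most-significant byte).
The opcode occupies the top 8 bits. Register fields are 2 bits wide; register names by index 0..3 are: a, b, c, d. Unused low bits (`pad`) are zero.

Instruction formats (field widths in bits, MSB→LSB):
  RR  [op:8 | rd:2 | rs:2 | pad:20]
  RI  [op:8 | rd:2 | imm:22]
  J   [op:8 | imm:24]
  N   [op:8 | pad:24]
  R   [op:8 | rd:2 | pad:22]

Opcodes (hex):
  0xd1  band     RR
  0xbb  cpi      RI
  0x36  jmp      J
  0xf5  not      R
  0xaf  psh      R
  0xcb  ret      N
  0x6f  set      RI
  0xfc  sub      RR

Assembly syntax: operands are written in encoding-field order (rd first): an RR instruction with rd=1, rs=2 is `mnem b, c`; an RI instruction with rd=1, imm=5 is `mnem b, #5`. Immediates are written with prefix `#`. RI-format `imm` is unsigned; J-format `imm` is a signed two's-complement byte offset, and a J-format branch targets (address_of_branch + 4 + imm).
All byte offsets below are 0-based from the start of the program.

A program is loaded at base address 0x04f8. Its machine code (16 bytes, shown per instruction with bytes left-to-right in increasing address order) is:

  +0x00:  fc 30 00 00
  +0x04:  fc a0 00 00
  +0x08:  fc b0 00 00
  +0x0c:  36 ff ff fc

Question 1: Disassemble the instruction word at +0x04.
sub c, c

@+04  big-endian(fc a0 00 00) = 0xfca00000
  opcode bits[31:24]=0xfc: sub/RR
  rd: (w>>22)&0x3=0x2 → c
  rs: (w>>20)&0x3=0x2 → c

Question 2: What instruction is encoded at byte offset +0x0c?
[0c] 36 ff ff fc → 0x36fffffc
  op=0x36fffffc>>24=0x36 ⇒ jmp (J)
  [23:0] imm=16777212 (s24→-4) = #-4

jmp #-4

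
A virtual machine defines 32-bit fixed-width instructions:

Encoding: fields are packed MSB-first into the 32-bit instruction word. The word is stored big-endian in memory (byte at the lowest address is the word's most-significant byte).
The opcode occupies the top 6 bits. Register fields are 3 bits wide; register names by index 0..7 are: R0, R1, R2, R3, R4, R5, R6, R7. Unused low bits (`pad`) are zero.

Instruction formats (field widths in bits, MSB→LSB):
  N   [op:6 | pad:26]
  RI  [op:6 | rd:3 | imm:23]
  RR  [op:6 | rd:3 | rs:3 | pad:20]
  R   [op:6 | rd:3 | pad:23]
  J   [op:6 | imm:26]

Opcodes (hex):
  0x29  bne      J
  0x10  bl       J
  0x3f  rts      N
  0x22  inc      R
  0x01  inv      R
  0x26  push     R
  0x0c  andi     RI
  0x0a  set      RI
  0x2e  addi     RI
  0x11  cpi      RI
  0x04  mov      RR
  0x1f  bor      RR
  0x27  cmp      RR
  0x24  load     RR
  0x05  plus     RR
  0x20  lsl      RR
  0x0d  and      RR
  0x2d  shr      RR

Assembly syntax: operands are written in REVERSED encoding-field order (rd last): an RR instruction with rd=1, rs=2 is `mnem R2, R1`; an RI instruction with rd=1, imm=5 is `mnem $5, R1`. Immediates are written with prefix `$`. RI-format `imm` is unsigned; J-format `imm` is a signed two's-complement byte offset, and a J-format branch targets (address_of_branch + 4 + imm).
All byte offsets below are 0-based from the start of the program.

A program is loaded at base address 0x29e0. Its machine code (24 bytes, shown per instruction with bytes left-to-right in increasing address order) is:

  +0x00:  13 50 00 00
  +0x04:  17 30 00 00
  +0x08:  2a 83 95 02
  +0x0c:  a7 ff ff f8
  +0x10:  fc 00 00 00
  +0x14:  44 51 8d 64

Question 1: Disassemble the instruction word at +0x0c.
bne $-8

[0c] a7 ff ff f8 → 0xa7fffff8
  op=0xa7fffff8>>26=0x29 ⇒ bne (J)
  imm@[25:0]=0x3fffff8 (s26→-8) ⇒ $-8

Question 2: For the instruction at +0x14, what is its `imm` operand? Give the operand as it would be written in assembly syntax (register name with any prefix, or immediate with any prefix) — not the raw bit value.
[14] 44 51 8d 64 → 0x44518d64
  top 6b → 0x11 → cpi [RI]
  rd: (w>>23)&0x7=0x0 → R0
  imm: (w>>0)&0x7fffff=0x518d64 → $5344612

$5344612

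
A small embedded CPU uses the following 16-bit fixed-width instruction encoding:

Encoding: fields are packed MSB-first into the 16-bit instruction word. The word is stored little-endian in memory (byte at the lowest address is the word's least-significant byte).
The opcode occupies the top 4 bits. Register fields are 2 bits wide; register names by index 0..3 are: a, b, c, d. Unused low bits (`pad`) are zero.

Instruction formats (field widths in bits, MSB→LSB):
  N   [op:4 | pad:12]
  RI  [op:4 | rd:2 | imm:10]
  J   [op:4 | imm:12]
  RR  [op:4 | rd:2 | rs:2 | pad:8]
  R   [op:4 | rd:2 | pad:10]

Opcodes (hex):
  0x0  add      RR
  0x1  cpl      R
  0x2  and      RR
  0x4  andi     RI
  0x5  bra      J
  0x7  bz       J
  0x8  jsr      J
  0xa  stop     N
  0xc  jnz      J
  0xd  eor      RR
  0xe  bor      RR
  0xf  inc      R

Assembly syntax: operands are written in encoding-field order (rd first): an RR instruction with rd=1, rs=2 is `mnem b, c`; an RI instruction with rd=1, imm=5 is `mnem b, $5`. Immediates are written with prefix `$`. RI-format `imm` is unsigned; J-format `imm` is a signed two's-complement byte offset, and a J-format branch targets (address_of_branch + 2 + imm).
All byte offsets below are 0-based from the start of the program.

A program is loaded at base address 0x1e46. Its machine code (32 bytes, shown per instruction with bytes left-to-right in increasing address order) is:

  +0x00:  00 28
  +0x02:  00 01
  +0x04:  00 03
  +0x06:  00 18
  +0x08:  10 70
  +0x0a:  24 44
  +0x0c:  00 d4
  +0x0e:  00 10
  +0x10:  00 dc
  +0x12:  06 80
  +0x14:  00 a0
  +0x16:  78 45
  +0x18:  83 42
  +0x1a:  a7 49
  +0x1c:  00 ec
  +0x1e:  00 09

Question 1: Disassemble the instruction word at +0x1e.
off 0x1e: read 00 09 as little → 0x0900
  opcode bits[15:12]=0x0: add/RR
  [11:10] rd=2 = c
  [9:8] rs=1 = b

add c, b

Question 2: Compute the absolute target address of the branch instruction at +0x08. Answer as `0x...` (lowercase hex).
@+08  little-endian(10 70) = 0x7010
  opcode bits[15:12]=0x7: bz/J
  imm@[11:0]=0x10 ⇒ $16
  target = base 0x1e46 + off 0x08 + 2 + imm 16 = 0x1e60

0x1e60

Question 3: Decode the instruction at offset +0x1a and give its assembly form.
@+1a  little-endian(a7 49) = 0x49a7
  opcode bits[15:12]=0x4: andi/RI
  rd: (w>>10)&0x3=0x2 → c
  imm: (w>>0)&0x3ff=0x1a7 → $423

andi c, $423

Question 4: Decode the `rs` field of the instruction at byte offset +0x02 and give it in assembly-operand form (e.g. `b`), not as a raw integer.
@+02  little-endian(00 01) = 0x0100
  op=0x0100>>12=0x0 ⇒ add (RR)
  rd@[11:10]=0x0 ⇒ a
  rs@[9:8]=0x1 ⇒ b

b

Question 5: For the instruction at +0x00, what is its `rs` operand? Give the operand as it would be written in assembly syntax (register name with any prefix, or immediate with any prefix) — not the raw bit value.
off 0x00: read 00 28 as little → 0x2800
  opcode bits[15:12]=0x2: and/RR
  [11:10] rd=2 = c
  [9:8] rs=0 = a

a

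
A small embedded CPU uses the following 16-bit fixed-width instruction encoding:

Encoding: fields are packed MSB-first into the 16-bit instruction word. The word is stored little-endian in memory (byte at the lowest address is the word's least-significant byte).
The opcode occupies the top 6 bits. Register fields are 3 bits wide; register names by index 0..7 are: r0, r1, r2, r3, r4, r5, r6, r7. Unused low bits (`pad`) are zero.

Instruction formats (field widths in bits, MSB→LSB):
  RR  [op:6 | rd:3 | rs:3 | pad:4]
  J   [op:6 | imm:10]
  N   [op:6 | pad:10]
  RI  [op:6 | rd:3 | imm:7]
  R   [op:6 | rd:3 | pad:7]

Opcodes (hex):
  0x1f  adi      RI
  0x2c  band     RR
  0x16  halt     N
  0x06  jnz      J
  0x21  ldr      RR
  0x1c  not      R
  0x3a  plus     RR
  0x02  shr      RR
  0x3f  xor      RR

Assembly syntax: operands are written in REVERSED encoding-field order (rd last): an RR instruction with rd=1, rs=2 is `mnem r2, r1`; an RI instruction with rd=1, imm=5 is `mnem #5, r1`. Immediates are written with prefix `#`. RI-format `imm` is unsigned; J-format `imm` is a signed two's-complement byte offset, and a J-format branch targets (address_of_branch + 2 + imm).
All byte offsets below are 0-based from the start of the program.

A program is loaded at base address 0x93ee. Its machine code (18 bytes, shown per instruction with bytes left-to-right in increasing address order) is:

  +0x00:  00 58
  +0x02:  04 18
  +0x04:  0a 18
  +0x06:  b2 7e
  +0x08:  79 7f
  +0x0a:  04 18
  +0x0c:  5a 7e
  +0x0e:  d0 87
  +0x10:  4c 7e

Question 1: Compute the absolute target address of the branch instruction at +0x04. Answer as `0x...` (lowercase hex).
[04] 0a 18 → 0x180a
  opcode bits[15:10]=0x6: jnz/J
  imm@[9:0]=0xa ⇒ #10
  target = base 0x93ee + off 0x04 + 2 + imm 10 = 0x93fe

0x93fe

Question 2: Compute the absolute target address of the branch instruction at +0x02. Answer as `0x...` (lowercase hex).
0x93f6

@+02  little-endian(04 18) = 0x1804
  op=0x1804>>10=0x6 ⇒ jnz (J)
  imm: (w>>0)&0x3ff=0x4 → #4
  target = base 0x93ee + off 0x02 + 2 + imm 4 = 0x93f6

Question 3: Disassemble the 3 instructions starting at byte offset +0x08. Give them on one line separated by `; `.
@+08  little-endian(79 7f) = 0x7f79
  top 6b → 0x1f → adi [RI]
  rd: (w>>7)&0x7=0x6 → r6
  imm: (w>>0)&0x7f=0x79 → #121
@+0a  little-endian(04 18) = 0x1804
  top 6b → 0x6 → jnz [J]
  imm: (w>>0)&0x3ff=0x4 → #4
@+0c  little-endian(5a 7e) = 0x7e5a
  top 6b → 0x1f → adi [RI]
  rd: (w>>7)&0x7=0x4 → r4
  imm: (w>>0)&0x7f=0x5a → #90

adi #121, r6; jnz #4; adi #90, r4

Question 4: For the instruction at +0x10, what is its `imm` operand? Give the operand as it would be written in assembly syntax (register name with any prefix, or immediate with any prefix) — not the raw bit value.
#76

+0x10: 4c 7e ⇒ word 0x7e4c (little)
  op=0x7e4c>>10=0x1f ⇒ adi (RI)
  rd@[9:7]=0x4 ⇒ r4
  imm@[6:0]=0x4c ⇒ #76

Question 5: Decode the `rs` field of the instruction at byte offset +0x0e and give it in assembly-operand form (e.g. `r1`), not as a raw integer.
r5

@+0e  little-endian(d0 87) = 0x87d0
  op=0x87d0>>10=0x21 ⇒ ldr (RR)
  [9:7] rd=7 = r7
  [6:4] rs=5 = r5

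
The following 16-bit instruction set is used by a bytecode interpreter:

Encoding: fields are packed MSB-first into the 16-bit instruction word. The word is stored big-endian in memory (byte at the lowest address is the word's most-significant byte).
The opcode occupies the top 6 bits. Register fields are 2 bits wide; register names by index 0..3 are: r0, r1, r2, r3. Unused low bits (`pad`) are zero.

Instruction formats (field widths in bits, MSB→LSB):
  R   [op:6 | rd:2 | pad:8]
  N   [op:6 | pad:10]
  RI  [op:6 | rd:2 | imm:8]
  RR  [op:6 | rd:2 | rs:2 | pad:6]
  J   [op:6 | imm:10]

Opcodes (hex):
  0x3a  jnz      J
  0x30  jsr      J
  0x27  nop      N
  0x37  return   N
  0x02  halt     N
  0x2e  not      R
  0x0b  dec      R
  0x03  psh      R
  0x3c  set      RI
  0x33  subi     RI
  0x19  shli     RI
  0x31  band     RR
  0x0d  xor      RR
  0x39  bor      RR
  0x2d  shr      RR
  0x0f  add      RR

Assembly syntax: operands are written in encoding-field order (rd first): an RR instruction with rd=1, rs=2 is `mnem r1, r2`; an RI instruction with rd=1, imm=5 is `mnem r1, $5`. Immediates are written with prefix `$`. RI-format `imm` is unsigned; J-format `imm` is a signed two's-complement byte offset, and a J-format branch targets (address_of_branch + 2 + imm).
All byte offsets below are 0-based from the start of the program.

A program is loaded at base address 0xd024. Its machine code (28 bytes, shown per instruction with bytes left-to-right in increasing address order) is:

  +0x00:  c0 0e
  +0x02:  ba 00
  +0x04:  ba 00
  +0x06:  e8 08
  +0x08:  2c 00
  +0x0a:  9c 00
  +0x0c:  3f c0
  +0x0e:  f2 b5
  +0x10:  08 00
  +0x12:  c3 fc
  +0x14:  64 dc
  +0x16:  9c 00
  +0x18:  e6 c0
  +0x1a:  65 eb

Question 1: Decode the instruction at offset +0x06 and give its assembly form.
jnz $8

[06] e8 08 → 0xe808
  op=0xe808>>10=0x3a ⇒ jnz (J)
  imm: (w>>0)&0x3ff=0x8 → $8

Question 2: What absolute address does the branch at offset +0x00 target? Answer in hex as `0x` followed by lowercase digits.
off 0x00: read c0 0e as big → 0xc00e
  op=0xc00e>>10=0x30 ⇒ jsr (J)
  [9:0] imm=14 = $14
  target = base 0xd024 + off 0x00 + 2 + imm 14 = 0xd034

0xd034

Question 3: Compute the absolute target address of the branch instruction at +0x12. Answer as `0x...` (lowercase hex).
[12] c3 fc → 0xc3fc
  op=0xc3fc>>10=0x30 ⇒ jsr (J)
  [9:0] imm=1020 (s10→-4) = $-4
  target = base 0xd024 + off 0x12 + 2 + imm -4 = 0xd034

0xd034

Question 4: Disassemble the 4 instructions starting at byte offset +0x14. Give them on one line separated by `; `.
shli r0, $220; nop; bor r2, r3; shli r1, $235

@+14  big-endian(64 dc) = 0x64dc
  opcode bits[15:10]=0x19: shli/RI
  [9:8] rd=0 = r0
  [7:0] imm=220 = $220
@+16  big-endian(9c 00) = 0x9c00
  opcode bits[15:10]=0x27: nop/N
@+18  big-endian(e6 c0) = 0xe6c0
  opcode bits[15:10]=0x39: bor/RR
  [9:8] rd=2 = r2
  [7:6] rs=3 = r3
@+1a  big-endian(65 eb) = 0x65eb
  opcode bits[15:10]=0x19: shli/RI
  [9:8] rd=1 = r1
  [7:0] imm=235 = $235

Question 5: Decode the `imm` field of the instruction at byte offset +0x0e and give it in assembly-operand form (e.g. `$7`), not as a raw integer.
$181

off 0x0e: read f2 b5 as big → 0xf2b5
  top 6b → 0x3c → set [RI]
  rd: (w>>8)&0x3=0x2 → r2
  imm: (w>>0)&0xff=0xb5 → $181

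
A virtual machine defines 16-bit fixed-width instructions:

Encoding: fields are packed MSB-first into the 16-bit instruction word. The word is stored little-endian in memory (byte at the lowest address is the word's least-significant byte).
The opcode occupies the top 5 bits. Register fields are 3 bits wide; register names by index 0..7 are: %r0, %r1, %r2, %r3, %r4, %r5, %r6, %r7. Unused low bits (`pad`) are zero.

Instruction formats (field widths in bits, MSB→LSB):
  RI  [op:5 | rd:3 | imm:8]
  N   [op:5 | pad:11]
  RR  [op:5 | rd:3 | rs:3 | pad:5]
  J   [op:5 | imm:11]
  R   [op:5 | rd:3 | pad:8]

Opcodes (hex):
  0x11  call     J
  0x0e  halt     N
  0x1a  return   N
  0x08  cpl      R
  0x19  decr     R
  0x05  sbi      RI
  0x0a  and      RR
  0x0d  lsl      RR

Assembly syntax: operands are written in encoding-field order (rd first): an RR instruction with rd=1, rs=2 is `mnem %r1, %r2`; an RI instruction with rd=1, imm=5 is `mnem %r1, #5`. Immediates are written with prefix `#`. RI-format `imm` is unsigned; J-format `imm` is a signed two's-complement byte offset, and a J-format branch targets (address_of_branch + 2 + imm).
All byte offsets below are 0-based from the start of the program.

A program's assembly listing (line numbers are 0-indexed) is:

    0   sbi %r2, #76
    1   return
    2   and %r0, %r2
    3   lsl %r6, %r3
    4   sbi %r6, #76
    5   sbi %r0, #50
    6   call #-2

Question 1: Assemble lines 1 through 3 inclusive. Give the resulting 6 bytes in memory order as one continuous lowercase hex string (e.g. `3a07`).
line 1 (return): pack op=0x1a:5|pad=0:11 = 0xd000; little→ 00 d0
line 2 (and): pack op=0xa:5|rd=0:3|rs=2:3|pad=0:5 = 0x5040; little→ 40 50
line 3 (lsl): pack op=0xd:5|rd=6:3|rs=3:3|pad=0:5 = 0x6e60; little→ 60 6e

00d04050606e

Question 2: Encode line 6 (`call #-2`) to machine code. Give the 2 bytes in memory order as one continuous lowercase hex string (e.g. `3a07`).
fe8f

6. call fields op=0x11:5|imm=-2:11 → word 8ffeh → fe 8f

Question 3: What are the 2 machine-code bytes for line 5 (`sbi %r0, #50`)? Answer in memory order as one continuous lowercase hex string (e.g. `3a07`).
3228

5. sbi fields op=0x5:5|rd=0:3|imm=50:8 → word 2832h → 32 28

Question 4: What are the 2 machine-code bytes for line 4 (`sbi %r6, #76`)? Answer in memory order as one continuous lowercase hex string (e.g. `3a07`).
4c2e

4. sbi fields op=0x5:5|rd=6:3|imm=76:8 → word 2e4ch → 4c 2e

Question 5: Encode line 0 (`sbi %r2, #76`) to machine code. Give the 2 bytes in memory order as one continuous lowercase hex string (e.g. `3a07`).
0. sbi fields op=0x5:5|rd=2:3|imm=76:8 → word 2a4ch → 4c 2a

4c2a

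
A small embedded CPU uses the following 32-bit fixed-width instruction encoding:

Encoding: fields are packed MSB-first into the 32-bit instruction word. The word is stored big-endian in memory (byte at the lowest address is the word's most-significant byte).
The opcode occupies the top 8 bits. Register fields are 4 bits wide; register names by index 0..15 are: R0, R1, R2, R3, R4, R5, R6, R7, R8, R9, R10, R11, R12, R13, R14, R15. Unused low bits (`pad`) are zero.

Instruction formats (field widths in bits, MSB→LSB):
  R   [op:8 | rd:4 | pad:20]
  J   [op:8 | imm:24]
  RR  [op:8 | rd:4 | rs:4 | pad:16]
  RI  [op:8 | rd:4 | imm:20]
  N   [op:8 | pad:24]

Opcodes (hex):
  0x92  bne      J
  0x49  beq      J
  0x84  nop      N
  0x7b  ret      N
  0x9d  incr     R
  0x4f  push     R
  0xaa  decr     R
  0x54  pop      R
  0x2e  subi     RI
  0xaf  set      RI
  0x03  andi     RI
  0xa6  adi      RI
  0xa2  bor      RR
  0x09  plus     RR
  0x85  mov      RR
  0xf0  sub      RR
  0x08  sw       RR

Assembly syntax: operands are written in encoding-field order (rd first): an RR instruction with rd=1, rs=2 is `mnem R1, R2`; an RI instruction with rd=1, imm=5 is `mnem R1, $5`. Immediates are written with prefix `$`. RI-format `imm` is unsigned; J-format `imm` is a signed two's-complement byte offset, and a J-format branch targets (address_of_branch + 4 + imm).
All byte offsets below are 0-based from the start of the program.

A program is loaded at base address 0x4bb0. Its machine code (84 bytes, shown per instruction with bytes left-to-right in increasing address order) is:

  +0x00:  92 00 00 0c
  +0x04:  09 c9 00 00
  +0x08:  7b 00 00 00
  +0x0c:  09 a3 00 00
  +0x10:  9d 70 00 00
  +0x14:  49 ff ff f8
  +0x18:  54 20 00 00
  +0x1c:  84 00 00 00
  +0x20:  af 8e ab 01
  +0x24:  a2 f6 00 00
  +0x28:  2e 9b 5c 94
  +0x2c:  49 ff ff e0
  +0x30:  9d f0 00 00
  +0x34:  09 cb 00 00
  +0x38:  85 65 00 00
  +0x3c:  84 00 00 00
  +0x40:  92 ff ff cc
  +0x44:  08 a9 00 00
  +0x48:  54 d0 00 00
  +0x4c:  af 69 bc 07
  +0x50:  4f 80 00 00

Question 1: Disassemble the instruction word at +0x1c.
nop

off 0x1c: read 84 00 00 00 as big → 0x84000000
  opcode bits[31:24]=0x84: nop/N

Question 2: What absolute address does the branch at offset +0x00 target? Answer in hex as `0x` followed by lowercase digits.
0x4bc0

@+00  big-endian(92 00 00 0c) = 0x9200000c
  op=0x9200000c>>24=0x92 ⇒ bne (J)
  imm@[23:0]=0xc ⇒ $12
  target = base 0x4bb0 + off 0x00 + 4 + imm 12 = 0x4bc0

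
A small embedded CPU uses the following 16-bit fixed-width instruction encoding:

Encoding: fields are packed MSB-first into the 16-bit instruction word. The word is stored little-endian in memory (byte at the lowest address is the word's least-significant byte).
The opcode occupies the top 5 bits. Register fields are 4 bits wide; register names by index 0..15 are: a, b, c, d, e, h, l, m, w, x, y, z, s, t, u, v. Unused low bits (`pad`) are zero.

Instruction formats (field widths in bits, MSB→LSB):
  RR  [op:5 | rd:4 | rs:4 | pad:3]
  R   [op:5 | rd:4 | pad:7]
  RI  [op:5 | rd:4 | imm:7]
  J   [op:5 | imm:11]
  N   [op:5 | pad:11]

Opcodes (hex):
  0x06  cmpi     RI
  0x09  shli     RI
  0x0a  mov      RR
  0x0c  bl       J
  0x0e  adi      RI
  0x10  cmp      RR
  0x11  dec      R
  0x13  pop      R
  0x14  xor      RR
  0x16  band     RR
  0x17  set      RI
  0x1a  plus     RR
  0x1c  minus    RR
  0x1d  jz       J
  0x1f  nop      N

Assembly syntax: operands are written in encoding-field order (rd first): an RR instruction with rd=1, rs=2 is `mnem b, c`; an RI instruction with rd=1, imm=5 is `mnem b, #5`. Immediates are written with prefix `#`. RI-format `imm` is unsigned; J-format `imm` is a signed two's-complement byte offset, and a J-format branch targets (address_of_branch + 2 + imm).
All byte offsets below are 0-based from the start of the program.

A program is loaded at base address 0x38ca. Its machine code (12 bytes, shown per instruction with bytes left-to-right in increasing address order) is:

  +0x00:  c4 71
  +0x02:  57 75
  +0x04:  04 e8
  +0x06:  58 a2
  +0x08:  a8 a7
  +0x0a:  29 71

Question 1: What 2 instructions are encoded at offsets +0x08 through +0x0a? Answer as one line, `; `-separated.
@+08  little-endian(a8 a7) = 0xa7a8
  opcode bits[15:11]=0x14: xor/RR
  rd: (w>>7)&0xf=0xf → v
  rs: (w>>3)&0xf=0x5 → h
@+0a  little-endian(29 71) = 0x7129
  opcode bits[15:11]=0xe: adi/RI
  rd: (w>>7)&0xf=0x2 → c
  imm: (w>>0)&0x7f=0x29 → #41

xor v, h; adi c, #41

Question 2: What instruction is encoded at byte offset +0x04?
@+04  little-endian(04 e8) = 0xe804
  top 5b → 0x1d → jz [J]
  imm: (w>>0)&0x7ff=0x4 → #4

jz #4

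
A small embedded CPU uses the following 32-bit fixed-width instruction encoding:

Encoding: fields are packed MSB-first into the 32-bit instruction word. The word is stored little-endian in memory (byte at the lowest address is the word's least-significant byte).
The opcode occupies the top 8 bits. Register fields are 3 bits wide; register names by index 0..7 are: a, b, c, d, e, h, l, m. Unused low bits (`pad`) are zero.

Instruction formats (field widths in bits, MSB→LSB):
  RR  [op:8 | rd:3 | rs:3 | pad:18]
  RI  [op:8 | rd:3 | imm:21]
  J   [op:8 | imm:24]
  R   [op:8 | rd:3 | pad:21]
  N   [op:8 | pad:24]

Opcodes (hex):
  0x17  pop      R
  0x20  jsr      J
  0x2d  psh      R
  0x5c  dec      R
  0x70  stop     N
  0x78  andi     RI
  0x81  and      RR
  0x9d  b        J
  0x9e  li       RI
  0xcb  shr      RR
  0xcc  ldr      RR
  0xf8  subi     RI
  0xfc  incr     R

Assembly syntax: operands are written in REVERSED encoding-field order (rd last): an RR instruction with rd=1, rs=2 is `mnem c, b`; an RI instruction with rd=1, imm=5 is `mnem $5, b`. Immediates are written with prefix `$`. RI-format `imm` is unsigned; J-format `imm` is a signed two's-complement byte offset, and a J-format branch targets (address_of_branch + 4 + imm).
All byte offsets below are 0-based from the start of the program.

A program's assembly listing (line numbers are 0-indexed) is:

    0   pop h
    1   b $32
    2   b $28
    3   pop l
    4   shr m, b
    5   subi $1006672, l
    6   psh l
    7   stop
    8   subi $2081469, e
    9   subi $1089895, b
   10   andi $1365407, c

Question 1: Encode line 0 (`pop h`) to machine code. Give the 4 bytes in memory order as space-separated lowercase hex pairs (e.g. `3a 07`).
L0: pop op=0x17:8|rd=5:3|pad=0:21 ⇒ 0x17a00000 ⇒ little 00 00 a0 17

00 00 a0 17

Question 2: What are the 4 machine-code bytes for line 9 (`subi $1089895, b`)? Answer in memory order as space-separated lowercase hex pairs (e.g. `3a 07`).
L9: subi op=0xf8:8|rd=1:3|imm=1089895:21 ⇒ 0xf830a167 ⇒ little 67 a1 30 f8

67 a1 30 f8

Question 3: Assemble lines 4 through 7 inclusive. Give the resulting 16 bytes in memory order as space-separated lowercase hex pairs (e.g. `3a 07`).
00 00 3c cb 50 5c cf f8 00 00 c0 2d 00 00 00 70

line 4 (shr): pack op=0xcb:8|rd=1:3|rs=7:3|pad=0:18 = 0xcb3c0000; little→ 00 00 3c cb
line 5 (subi): pack op=0xf8:8|rd=6:3|imm=1006672:21 = 0xf8cf5c50; little→ 50 5c cf f8
line 6 (psh): pack op=0x2d:8|rd=6:3|pad=0:21 = 0x2dc00000; little→ 00 00 c0 2d
line 7 (stop): pack op=0x70:8|pad=0:24 = 0x70000000; little→ 00 00 00 70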